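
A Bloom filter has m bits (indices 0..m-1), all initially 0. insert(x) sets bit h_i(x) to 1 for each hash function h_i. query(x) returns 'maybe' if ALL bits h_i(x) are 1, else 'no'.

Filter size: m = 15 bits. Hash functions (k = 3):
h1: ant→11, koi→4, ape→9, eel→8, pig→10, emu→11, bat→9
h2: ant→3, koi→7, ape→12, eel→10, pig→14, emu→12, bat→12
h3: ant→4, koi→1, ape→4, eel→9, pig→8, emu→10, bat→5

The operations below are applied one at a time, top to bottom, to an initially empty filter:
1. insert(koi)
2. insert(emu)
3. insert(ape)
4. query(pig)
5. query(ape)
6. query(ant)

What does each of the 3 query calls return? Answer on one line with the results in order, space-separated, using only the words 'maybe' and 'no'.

Answer: no maybe no

Derivation:
Start: bits=000000000000000
Op 1: insert koi -> sets bits 1 4 7 -> bits=010010010000000
Op 2: insert emu -> sets bits 10 11 12 -> bits=010010010011100
Op 3: insert ape -> sets bits 4 9 12 -> bits=010010010111100
Op 4: query pig -> checks bit8=0, bit10=1, bit14=0 (has a 0) -> no
Op 5: query ape -> checks bit4=1, bit9=1, bit12=1 (all 1) -> maybe
Op 6: query ant -> checks bit3=0, bit4=1, bit11=1 (has a 0) -> no
Query results in order: no maybe no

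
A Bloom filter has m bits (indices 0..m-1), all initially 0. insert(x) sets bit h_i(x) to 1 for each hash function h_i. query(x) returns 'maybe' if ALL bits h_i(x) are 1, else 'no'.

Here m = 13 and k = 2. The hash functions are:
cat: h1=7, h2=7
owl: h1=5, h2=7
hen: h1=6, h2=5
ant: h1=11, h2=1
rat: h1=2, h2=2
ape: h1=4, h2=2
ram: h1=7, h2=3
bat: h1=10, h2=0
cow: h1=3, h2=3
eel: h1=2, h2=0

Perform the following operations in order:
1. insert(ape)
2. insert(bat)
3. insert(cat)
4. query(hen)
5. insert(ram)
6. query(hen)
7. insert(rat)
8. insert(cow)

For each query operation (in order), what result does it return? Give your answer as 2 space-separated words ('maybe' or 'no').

Start: bits=0000000000000
Op 1: insert ape -> sets bits 2 4 -> bits=0010100000000
Op 2: insert bat -> sets bits 0 10 -> bits=1010100000100
Op 3: insert cat -> sets bits 7 -> bits=1010100100100
Op 4: query hen -> checks bit5=0, bit6=0 (has a 0) -> no
Op 5: insert ram -> sets bits 3 7 -> bits=1011100100100
Op 6: query hen -> checks bit5=0, bit6=0 (has a 0) -> no
Op 7: insert rat -> sets bits 2 -> bits=1011100100100
Op 8: insert cow -> sets bits 3 -> bits=1011100100100
Query results in order: no no

Answer: no no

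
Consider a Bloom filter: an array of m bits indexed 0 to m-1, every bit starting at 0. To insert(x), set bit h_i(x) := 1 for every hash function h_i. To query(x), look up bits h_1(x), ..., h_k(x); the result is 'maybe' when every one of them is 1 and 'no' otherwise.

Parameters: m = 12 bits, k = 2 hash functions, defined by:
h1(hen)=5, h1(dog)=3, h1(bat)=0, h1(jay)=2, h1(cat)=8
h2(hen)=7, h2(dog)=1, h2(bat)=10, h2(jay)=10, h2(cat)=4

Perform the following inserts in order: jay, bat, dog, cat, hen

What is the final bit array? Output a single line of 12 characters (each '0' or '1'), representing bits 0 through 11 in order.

Answer: 111111011010

Derivation:
Start: bits=000000000000
After insert 'jay': sets bits 2 10 -> bits=001000000010
After insert 'bat': sets bits 0 10 -> bits=101000000010
After insert 'dog': sets bits 1 3 -> bits=111100000010
After insert 'cat': sets bits 4 8 -> bits=111110001010
After insert 'hen': sets bits 5 7 -> bits=111111011010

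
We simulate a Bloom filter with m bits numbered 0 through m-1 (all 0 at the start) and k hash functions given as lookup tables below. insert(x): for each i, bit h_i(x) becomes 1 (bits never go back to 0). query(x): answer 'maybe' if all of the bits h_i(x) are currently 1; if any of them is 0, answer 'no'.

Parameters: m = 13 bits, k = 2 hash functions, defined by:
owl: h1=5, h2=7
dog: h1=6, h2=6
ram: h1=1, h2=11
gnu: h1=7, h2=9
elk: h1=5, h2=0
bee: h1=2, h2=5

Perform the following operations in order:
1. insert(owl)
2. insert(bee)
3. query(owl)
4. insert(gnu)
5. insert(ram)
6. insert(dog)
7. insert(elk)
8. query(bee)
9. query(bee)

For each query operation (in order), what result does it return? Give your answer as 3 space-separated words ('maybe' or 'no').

Answer: maybe maybe maybe

Derivation:
Start: bits=0000000000000
Op 1: insert owl -> sets bits 5 7 -> bits=0000010100000
Op 2: insert bee -> sets bits 2 5 -> bits=0010010100000
Op 3: query owl -> checks bit5=1, bit7=1 (all 1) -> maybe
Op 4: insert gnu -> sets bits 7 9 -> bits=0010010101000
Op 5: insert ram -> sets bits 1 11 -> bits=0110010101010
Op 6: insert dog -> sets bits 6 -> bits=0110011101010
Op 7: insert elk -> sets bits 0 5 -> bits=1110011101010
Op 8: query bee -> checks bit2=1, bit5=1 (all 1) -> maybe
Op 9: query bee -> checks bit2=1, bit5=1 (all 1) -> maybe
Query results in order: maybe maybe maybe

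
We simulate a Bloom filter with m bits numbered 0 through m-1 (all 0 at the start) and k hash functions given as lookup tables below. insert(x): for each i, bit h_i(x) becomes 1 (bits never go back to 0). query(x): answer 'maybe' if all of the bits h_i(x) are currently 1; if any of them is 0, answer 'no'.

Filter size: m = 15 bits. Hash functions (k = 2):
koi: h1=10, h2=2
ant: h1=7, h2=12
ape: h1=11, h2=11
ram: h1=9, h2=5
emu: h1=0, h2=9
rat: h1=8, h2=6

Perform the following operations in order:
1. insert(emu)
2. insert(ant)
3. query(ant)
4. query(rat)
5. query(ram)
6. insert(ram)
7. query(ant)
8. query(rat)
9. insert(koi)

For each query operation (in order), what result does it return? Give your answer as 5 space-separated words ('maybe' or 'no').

Start: bits=000000000000000
Op 1: insert emu -> sets bits 0 9 -> bits=100000000100000
Op 2: insert ant -> sets bits 7 12 -> bits=100000010100100
Op 3: query ant -> checks bit7=1, bit12=1 (all 1) -> maybe
Op 4: query rat -> checks bit6=0, bit8=0 (has a 0) -> no
Op 5: query ram -> checks bit5=0, bit9=1 (has a 0) -> no
Op 6: insert ram -> sets bits 5 9 -> bits=100001010100100
Op 7: query ant -> checks bit7=1, bit12=1 (all 1) -> maybe
Op 8: query rat -> checks bit6=0, bit8=0 (has a 0) -> no
Op 9: insert koi -> sets bits 2 10 -> bits=101001010110100
Query results in order: maybe no no maybe no

Answer: maybe no no maybe no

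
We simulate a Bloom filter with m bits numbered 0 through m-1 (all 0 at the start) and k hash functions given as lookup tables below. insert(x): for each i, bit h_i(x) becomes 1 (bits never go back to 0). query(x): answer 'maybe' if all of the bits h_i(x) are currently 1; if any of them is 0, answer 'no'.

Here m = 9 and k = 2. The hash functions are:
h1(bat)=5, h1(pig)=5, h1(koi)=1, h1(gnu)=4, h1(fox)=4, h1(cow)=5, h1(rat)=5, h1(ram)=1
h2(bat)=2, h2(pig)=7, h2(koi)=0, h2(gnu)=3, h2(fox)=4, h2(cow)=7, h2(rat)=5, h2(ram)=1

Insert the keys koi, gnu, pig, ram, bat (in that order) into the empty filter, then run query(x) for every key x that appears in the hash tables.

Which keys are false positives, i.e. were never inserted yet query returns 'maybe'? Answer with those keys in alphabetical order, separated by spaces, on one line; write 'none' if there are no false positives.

Answer: cow fox rat

Derivation:
Start: bits=000000000
After insert 'koi': sets bits 0 1 -> bits=110000000
After insert 'gnu': sets bits 3 4 -> bits=110110000
After insert 'pig': sets bits 5 7 -> bits=110111010
After insert 'ram': sets bits 1 -> bits=110111010
After insert 'bat': sets bits 2 5 -> bits=111111010
Not inserted: cow fox rat — query each against bits=111111010:
query cow: checks bit5=1, bit7=1 (all 1) -> maybe => FALSE POSITIVE
query fox: checks bit4=1 (all 1) -> maybe => FALSE POSITIVE
query rat: checks bit5=1 (all 1) -> maybe => FALSE POSITIVE
False positives (alphabetical): cow fox rat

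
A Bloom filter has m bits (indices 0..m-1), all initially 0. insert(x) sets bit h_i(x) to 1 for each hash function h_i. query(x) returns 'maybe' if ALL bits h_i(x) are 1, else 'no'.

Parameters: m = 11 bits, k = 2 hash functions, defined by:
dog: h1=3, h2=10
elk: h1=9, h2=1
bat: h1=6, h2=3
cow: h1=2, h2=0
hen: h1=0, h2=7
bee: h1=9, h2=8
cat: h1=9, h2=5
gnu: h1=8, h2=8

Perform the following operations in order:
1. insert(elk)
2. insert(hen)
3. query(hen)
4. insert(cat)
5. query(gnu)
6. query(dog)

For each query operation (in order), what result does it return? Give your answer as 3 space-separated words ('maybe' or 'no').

Answer: maybe no no

Derivation:
Start: bits=00000000000
Op 1: insert elk -> sets bits 1 9 -> bits=01000000010
Op 2: insert hen -> sets bits 0 7 -> bits=11000001010
Op 3: query hen -> checks bit0=1, bit7=1 (all 1) -> maybe
Op 4: insert cat -> sets bits 5 9 -> bits=11000101010
Op 5: query gnu -> checks bit8=0 (has a 0) -> no
Op 6: query dog -> checks bit3=0, bit10=0 (has a 0) -> no
Query results in order: maybe no no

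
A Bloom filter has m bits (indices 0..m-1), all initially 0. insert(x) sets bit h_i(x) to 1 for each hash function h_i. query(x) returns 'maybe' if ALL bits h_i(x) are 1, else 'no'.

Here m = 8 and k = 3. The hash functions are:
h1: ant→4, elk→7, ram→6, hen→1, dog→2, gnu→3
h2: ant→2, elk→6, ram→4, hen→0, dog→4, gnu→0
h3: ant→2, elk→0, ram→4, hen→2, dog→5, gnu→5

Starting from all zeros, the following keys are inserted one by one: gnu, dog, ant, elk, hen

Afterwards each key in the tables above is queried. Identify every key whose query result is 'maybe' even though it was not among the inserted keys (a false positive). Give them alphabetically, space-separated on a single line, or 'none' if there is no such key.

Start: bits=00000000
After insert 'gnu': sets bits 0 3 5 -> bits=10010100
After insert 'dog': sets bits 2 4 5 -> bits=10111100
After insert 'ant': sets bits 2 4 -> bits=10111100
After insert 'elk': sets bits 0 6 7 -> bits=10111111
After insert 'hen': sets bits 0 1 2 -> bits=11111111
Not inserted: ram — query each against bits=11111111:
query ram: checks bit4=1, bit6=1 (all 1) -> maybe => FALSE POSITIVE
False positives (alphabetical): ram

Answer: ram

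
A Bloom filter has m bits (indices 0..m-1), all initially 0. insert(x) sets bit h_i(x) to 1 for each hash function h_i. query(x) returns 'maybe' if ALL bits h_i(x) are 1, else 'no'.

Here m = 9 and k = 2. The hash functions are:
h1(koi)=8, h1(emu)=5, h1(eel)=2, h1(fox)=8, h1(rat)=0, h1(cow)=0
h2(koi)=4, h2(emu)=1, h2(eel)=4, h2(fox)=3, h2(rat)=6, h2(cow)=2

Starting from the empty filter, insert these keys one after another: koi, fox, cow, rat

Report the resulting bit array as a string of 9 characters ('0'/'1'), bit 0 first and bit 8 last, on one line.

Start: bits=000000000
After insert 'koi': sets bits 4 8 -> bits=000010001
After insert 'fox': sets bits 3 8 -> bits=000110001
After insert 'cow': sets bits 0 2 -> bits=101110001
After insert 'rat': sets bits 0 6 -> bits=101110101

Answer: 101110101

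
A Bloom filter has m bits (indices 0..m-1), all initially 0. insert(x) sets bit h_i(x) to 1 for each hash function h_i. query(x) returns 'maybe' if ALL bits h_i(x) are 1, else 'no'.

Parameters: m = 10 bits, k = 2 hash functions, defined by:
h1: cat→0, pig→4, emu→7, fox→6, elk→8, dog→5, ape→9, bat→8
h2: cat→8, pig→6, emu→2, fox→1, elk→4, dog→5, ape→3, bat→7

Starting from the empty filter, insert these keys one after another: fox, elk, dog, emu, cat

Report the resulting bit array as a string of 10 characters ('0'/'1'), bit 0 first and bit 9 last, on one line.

Answer: 1110111110

Derivation:
Start: bits=0000000000
After insert 'fox': sets bits 1 6 -> bits=0100001000
After insert 'elk': sets bits 4 8 -> bits=0100101010
After insert 'dog': sets bits 5 -> bits=0100111010
After insert 'emu': sets bits 2 7 -> bits=0110111110
After insert 'cat': sets bits 0 8 -> bits=1110111110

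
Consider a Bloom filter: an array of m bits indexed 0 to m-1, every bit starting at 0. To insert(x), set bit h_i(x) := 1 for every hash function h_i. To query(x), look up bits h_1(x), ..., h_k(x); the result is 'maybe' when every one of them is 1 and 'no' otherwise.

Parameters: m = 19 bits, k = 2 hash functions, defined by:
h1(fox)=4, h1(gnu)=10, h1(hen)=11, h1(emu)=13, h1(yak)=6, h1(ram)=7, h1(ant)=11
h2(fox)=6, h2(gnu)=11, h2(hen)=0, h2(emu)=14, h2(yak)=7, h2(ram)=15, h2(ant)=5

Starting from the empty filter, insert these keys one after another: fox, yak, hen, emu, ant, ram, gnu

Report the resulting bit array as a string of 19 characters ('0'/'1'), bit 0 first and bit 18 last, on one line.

Answer: 1000111100110111000

Derivation:
Start: bits=0000000000000000000
After insert 'fox': sets bits 4 6 -> bits=0000101000000000000
After insert 'yak': sets bits 6 7 -> bits=0000101100000000000
After insert 'hen': sets bits 0 11 -> bits=1000101100010000000
After insert 'emu': sets bits 13 14 -> bits=1000101100010110000
After insert 'ant': sets bits 5 11 -> bits=1000111100010110000
After insert 'ram': sets bits 7 15 -> bits=1000111100010111000
After insert 'gnu': sets bits 10 11 -> bits=1000111100110111000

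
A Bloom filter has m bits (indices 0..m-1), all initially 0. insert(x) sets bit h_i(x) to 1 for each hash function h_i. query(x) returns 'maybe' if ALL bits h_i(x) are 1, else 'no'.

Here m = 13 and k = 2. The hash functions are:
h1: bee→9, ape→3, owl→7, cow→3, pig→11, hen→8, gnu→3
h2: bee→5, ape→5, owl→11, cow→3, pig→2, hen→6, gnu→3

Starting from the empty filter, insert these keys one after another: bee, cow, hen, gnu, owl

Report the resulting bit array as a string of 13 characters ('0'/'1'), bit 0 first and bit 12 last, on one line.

Answer: 0001011111010

Derivation:
Start: bits=0000000000000
After insert 'bee': sets bits 5 9 -> bits=0000010001000
After insert 'cow': sets bits 3 -> bits=0001010001000
After insert 'hen': sets bits 6 8 -> bits=0001011011000
After insert 'gnu': sets bits 3 -> bits=0001011011000
After insert 'owl': sets bits 7 11 -> bits=0001011111010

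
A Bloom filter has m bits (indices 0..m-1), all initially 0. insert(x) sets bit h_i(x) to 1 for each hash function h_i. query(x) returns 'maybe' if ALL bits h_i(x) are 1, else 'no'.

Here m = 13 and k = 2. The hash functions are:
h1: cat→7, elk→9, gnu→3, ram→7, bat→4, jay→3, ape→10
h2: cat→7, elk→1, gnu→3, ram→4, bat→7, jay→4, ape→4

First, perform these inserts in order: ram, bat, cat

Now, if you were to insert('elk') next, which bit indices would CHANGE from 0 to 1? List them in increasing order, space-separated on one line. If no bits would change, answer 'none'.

Answer: 1 9

Derivation:
Start: bits=0000000000000
After insert 'ram': sets bits 4 7 -> bits=0000100100000
After insert 'bat': sets bits 4 7 -> bits=0000100100000
After insert 'cat': sets bits 7 -> bits=0000100100000
insert 'elk' would touch bits 1 9; currently bit1=0, bit9=0
Bits that are 0 among those (would change 0->1): 1 9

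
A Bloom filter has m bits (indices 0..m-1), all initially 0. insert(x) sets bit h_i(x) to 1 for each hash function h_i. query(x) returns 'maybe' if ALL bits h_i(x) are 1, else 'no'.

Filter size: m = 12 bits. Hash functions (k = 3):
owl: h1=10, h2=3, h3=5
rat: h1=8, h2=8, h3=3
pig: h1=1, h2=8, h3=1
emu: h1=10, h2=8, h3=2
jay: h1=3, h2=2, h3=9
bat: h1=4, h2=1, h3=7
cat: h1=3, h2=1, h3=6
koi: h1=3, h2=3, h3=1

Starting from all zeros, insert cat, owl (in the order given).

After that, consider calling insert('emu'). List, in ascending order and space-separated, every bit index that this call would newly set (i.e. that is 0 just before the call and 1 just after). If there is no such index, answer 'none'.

Start: bits=000000000000
After insert 'cat': sets bits 1 3 6 -> bits=010100100000
After insert 'owl': sets bits 3 5 10 -> bits=010101100010
insert 'emu' would touch bits 2 8 10; currently bit2=0, bit8=0, bit10=1
Bits that are 0 among those (would change 0->1): 2 8

Answer: 2 8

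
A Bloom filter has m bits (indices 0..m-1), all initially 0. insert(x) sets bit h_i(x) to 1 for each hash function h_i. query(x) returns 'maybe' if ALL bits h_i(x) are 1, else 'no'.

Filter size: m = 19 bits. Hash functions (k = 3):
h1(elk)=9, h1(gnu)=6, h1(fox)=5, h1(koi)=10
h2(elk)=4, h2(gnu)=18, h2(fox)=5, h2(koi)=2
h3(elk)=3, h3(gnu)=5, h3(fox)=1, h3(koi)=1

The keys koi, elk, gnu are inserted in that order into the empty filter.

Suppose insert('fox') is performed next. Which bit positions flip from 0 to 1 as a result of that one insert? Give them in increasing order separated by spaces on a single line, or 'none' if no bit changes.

Start: bits=0000000000000000000
After insert 'koi': sets bits 1 2 10 -> bits=0110000000100000000
After insert 'elk': sets bits 3 4 9 -> bits=0111100001100000000
After insert 'gnu': sets bits 5 6 18 -> bits=0111111001100000001
insert 'fox' would touch bits 1 5; currently bit1=1, bit5=1
Bits that are 0 among those (would change 0->1): none

Answer: none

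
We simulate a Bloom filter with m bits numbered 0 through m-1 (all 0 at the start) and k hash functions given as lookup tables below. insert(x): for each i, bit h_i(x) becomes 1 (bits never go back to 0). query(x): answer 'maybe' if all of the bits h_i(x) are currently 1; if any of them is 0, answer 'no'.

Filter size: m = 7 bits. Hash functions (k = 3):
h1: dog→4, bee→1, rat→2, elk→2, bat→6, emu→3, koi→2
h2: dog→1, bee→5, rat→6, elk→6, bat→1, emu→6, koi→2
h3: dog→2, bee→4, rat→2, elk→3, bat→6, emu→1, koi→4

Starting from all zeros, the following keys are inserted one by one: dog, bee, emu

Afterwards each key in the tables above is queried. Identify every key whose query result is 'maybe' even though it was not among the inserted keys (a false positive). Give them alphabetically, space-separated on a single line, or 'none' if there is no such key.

Start: bits=0000000
After insert 'dog': sets bits 1 2 4 -> bits=0110100
After insert 'bee': sets bits 1 4 5 -> bits=0110110
After insert 'emu': sets bits 1 3 6 -> bits=0111111
Not inserted: bat elk koi rat — query each against bits=0111111:
query bat: checks bit1=1, bit6=1 (all 1) -> maybe => FALSE POSITIVE
query elk: checks bit2=1, bit3=1, bit6=1 (all 1) -> maybe => FALSE POSITIVE
query koi: checks bit2=1, bit4=1 (all 1) -> maybe => FALSE POSITIVE
query rat: checks bit2=1, bit6=1 (all 1) -> maybe => FALSE POSITIVE
False positives (alphabetical): bat elk koi rat

Answer: bat elk koi rat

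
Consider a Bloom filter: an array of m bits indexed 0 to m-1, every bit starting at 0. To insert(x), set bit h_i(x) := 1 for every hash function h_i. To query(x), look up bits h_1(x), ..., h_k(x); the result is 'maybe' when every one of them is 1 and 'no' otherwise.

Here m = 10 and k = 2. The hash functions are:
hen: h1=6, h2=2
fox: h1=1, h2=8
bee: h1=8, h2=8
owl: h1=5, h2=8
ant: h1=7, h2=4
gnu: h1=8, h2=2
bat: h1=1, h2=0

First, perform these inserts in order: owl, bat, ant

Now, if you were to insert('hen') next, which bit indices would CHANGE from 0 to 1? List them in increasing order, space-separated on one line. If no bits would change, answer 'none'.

Start: bits=0000000000
After insert 'owl': sets bits 5 8 -> bits=0000010010
After insert 'bat': sets bits 0 1 -> bits=1100010010
After insert 'ant': sets bits 4 7 -> bits=1100110110
insert 'hen' would touch bits 2 6; currently bit2=0, bit6=0
Bits that are 0 among those (would change 0->1): 2 6

Answer: 2 6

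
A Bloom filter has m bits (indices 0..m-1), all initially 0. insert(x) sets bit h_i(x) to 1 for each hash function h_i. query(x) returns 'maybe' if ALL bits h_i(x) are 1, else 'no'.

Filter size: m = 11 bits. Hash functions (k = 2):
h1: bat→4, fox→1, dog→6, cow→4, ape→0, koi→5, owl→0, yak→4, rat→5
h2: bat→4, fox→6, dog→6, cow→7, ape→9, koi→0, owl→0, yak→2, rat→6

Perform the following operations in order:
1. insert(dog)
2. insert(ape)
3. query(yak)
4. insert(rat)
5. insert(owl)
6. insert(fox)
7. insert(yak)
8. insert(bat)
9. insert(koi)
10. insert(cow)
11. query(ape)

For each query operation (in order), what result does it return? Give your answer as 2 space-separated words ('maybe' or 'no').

Start: bits=00000000000
Op 1: insert dog -> sets bits 6 -> bits=00000010000
Op 2: insert ape -> sets bits 0 9 -> bits=10000010010
Op 3: query yak -> checks bit2=0, bit4=0 (has a 0) -> no
Op 4: insert rat -> sets bits 5 6 -> bits=10000110010
Op 5: insert owl -> sets bits 0 -> bits=10000110010
Op 6: insert fox -> sets bits 1 6 -> bits=11000110010
Op 7: insert yak -> sets bits 2 4 -> bits=11101110010
Op 8: insert bat -> sets bits 4 -> bits=11101110010
Op 9: insert koi -> sets bits 0 5 -> bits=11101110010
Op 10: insert cow -> sets bits 4 7 -> bits=11101111010
Op 11: query ape -> checks bit0=1, bit9=1 (all 1) -> maybe
Query results in order: no maybe

Answer: no maybe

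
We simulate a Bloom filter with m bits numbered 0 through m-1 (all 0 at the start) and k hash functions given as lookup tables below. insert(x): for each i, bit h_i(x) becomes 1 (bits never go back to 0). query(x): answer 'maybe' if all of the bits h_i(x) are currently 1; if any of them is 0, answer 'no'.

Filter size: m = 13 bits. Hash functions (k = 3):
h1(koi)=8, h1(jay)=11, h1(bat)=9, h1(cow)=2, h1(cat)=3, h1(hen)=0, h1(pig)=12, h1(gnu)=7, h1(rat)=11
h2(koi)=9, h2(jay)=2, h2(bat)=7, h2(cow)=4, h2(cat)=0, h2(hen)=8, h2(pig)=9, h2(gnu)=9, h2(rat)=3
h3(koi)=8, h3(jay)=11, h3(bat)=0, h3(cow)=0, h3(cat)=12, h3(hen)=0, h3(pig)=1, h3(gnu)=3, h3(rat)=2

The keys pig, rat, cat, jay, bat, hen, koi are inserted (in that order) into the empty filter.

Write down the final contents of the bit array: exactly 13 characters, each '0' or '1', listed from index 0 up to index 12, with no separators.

Start: bits=0000000000000
After insert 'pig': sets bits 1 9 12 -> bits=0100000001001
After insert 'rat': sets bits 2 3 11 -> bits=0111000001011
After insert 'cat': sets bits 0 3 12 -> bits=1111000001011
After insert 'jay': sets bits 2 11 -> bits=1111000001011
After insert 'bat': sets bits 0 7 9 -> bits=1111000101011
After insert 'hen': sets bits 0 8 -> bits=1111000111011
After insert 'koi': sets bits 8 9 -> bits=1111000111011

Answer: 1111000111011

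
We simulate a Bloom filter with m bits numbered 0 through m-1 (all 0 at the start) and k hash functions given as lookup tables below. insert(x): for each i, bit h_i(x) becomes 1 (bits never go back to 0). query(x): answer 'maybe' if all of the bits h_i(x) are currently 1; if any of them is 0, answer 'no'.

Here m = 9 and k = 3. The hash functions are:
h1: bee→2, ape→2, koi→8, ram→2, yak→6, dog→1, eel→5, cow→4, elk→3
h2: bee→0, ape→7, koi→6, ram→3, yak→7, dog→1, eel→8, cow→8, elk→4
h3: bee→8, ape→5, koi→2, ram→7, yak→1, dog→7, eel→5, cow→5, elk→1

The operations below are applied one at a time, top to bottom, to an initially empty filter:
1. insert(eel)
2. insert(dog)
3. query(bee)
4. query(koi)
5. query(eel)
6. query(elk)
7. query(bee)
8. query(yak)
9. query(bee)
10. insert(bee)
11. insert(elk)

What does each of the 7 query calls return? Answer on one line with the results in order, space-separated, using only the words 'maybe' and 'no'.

Answer: no no maybe no no no no

Derivation:
Start: bits=000000000
Op 1: insert eel -> sets bits 5 8 -> bits=000001001
Op 2: insert dog -> sets bits 1 7 -> bits=010001011
Op 3: query bee -> checks bit0=0, bit2=0, bit8=1 (has a 0) -> no
Op 4: query koi -> checks bit2=0, bit6=0, bit8=1 (has a 0) -> no
Op 5: query eel -> checks bit5=1, bit8=1 (all 1) -> maybe
Op 6: query elk -> checks bit1=1, bit3=0, bit4=0 (has a 0) -> no
Op 7: query bee -> checks bit0=0, bit2=0, bit8=1 (has a 0) -> no
Op 8: query yak -> checks bit1=1, bit6=0, bit7=1 (has a 0) -> no
Op 9: query bee -> checks bit0=0, bit2=0, bit8=1 (has a 0) -> no
Op 10: insert bee -> sets bits 0 2 8 -> bits=111001011
Op 11: insert elk -> sets bits 1 3 4 -> bits=111111011
Query results in order: no no maybe no no no no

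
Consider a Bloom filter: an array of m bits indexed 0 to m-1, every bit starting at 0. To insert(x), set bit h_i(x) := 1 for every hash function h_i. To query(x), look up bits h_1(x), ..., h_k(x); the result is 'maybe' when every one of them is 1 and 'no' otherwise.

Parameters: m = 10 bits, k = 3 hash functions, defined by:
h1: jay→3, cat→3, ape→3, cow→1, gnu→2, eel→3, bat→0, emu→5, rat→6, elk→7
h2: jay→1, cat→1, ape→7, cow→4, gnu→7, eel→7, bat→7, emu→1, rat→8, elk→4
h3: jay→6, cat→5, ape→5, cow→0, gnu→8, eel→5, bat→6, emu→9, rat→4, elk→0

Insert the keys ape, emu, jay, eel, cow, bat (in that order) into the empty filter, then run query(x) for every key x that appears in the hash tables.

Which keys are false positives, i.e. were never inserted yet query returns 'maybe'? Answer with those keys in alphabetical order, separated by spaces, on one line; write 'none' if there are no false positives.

Answer: cat elk

Derivation:
Start: bits=0000000000
After insert 'ape': sets bits 3 5 7 -> bits=0001010100
After insert 'emu': sets bits 1 5 9 -> bits=0101010101
After insert 'jay': sets bits 1 3 6 -> bits=0101011101
After insert 'eel': sets bits 3 5 7 -> bits=0101011101
After insert 'cow': sets bits 0 1 4 -> bits=1101111101
After insert 'bat': sets bits 0 6 7 -> bits=1101111101
Not inserted: cat elk gnu rat — query each against bits=1101111101:
query cat: checks bit1=1, bit3=1, bit5=1 (all 1) -> maybe => FALSE POSITIVE
query elk: checks bit0=1, bit4=1, bit7=1 (all 1) -> maybe => FALSE POSITIVE
query gnu: checks bit2=0, bit7=1, bit8=0 (has a 0) -> no => not a false positive
query rat: checks bit4=1, bit6=1, bit8=0 (has a 0) -> no => not a false positive
False positives (alphabetical): cat elk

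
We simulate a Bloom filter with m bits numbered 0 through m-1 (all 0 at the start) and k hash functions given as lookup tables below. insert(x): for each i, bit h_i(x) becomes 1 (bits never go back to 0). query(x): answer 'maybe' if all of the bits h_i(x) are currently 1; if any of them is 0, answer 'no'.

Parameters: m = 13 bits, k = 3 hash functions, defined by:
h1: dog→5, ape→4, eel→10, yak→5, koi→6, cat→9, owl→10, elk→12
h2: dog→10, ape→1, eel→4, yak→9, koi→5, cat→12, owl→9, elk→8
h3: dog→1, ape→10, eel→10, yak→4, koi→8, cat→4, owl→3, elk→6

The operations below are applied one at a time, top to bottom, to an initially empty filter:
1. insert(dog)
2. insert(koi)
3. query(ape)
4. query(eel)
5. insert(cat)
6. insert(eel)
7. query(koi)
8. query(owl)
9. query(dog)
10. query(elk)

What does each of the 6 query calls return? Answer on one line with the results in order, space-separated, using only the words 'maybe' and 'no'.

Answer: no no maybe no maybe maybe

Derivation:
Start: bits=0000000000000
Op 1: insert dog -> sets bits 1 5 10 -> bits=0100010000100
Op 2: insert koi -> sets bits 5 6 8 -> bits=0100011010100
Op 3: query ape -> checks bit1=1, bit4=0, bit10=1 (has a 0) -> no
Op 4: query eel -> checks bit4=0, bit10=1 (has a 0) -> no
Op 5: insert cat -> sets bits 4 9 12 -> bits=0100111011101
Op 6: insert eel -> sets bits 4 10 -> bits=0100111011101
Op 7: query koi -> checks bit5=1, bit6=1, bit8=1 (all 1) -> maybe
Op 8: query owl -> checks bit3=0, bit9=1, bit10=1 (has a 0) -> no
Op 9: query dog -> checks bit1=1, bit5=1, bit10=1 (all 1) -> maybe
Op 10: query elk -> checks bit6=1, bit8=1, bit12=1 (all 1) -> maybe
Query results in order: no no maybe no maybe maybe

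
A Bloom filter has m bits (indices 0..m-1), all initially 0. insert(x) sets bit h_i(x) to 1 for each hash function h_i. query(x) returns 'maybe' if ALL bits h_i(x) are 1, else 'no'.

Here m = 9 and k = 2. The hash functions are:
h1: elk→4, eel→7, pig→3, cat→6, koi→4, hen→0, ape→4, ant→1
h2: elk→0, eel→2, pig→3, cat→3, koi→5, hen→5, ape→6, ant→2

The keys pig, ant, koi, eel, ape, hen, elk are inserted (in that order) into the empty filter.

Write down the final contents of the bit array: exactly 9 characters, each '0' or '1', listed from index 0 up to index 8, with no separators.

Answer: 111111110

Derivation:
Start: bits=000000000
After insert 'pig': sets bits 3 -> bits=000100000
After insert 'ant': sets bits 1 2 -> bits=011100000
After insert 'koi': sets bits 4 5 -> bits=011111000
After insert 'eel': sets bits 2 7 -> bits=011111010
After insert 'ape': sets bits 4 6 -> bits=011111110
After insert 'hen': sets bits 0 5 -> bits=111111110
After insert 'elk': sets bits 0 4 -> bits=111111110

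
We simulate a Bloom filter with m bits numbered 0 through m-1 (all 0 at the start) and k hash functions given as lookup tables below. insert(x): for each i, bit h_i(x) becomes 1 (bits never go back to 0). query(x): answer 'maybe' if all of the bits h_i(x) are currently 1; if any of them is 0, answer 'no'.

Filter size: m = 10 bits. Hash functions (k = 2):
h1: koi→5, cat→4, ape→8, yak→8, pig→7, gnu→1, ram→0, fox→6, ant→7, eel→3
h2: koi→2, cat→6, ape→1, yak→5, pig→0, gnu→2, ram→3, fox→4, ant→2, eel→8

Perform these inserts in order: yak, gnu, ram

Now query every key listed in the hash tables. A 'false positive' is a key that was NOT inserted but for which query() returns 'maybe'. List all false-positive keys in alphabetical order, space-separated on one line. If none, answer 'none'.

Start: bits=0000000000
After insert 'yak': sets bits 5 8 -> bits=0000010010
After insert 'gnu': sets bits 1 2 -> bits=0110010010
After insert 'ram': sets bits 0 3 -> bits=1111010010
Not inserted: ant ape cat eel fox koi pig — query each against bits=1111010010:
query ant: checks bit2=1, bit7=0 (has a 0) -> no => not a false positive
query ape: checks bit1=1, bit8=1 (all 1) -> maybe => FALSE POSITIVE
query cat: checks bit4=0, bit6=0 (has a 0) -> no => not a false positive
query eel: checks bit3=1, bit8=1 (all 1) -> maybe => FALSE POSITIVE
query fox: checks bit4=0, bit6=0 (has a 0) -> no => not a false positive
query koi: checks bit2=1, bit5=1 (all 1) -> maybe => FALSE POSITIVE
query pig: checks bit0=1, bit7=0 (has a 0) -> no => not a false positive
False positives (alphabetical): ape eel koi

Answer: ape eel koi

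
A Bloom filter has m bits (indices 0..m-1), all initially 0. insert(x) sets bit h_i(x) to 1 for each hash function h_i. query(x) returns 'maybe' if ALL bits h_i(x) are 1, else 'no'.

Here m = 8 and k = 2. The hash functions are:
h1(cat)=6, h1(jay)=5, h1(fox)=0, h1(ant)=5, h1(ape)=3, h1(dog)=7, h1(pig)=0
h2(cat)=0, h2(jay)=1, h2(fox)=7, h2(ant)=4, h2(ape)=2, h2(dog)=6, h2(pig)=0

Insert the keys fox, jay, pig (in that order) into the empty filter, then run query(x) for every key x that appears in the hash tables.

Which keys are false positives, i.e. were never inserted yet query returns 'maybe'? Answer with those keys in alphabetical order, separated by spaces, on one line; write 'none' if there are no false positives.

Start: bits=00000000
After insert 'fox': sets bits 0 7 -> bits=10000001
After insert 'jay': sets bits 1 5 -> bits=11000101
After insert 'pig': sets bits 0 -> bits=11000101
Not inserted: ant ape cat dog — query each against bits=11000101:
query ant: checks bit4=0, bit5=1 (has a 0) -> no => not a false positive
query ape: checks bit2=0, bit3=0 (has a 0) -> no => not a false positive
query cat: checks bit0=1, bit6=0 (has a 0) -> no => not a false positive
query dog: checks bit6=0, bit7=1 (has a 0) -> no => not a false positive
False positives (alphabetical): none

Answer: none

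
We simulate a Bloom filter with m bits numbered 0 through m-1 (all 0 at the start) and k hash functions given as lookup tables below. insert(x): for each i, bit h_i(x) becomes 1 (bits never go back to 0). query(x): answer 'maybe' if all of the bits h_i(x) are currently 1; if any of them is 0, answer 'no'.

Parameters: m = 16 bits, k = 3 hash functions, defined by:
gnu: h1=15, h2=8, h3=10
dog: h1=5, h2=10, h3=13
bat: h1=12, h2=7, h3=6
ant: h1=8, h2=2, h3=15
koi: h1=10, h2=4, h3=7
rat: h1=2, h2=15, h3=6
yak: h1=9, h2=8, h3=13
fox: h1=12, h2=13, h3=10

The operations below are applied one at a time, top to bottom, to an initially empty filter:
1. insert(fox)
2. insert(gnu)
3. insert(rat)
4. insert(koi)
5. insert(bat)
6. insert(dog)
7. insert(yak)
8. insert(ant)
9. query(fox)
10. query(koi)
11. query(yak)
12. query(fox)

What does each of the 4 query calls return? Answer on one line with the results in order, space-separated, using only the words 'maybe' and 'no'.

Start: bits=0000000000000000
Op 1: insert fox -> sets bits 10 12 13 -> bits=0000000000101100
Op 2: insert gnu -> sets bits 8 10 15 -> bits=0000000010101101
Op 3: insert rat -> sets bits 2 6 15 -> bits=0010001010101101
Op 4: insert koi -> sets bits 4 7 10 -> bits=0010101110101101
Op 5: insert bat -> sets bits 6 7 12 -> bits=0010101110101101
Op 6: insert dog -> sets bits 5 10 13 -> bits=0010111110101101
Op 7: insert yak -> sets bits 8 9 13 -> bits=0010111111101101
Op 8: insert ant -> sets bits 2 8 15 -> bits=0010111111101101
Op 9: query fox -> checks bit10=1, bit12=1, bit13=1 (all 1) -> maybe
Op 10: query koi -> checks bit4=1, bit7=1, bit10=1 (all 1) -> maybe
Op 11: query yak -> checks bit8=1, bit9=1, bit13=1 (all 1) -> maybe
Op 12: query fox -> checks bit10=1, bit12=1, bit13=1 (all 1) -> maybe
Query results in order: maybe maybe maybe maybe

Answer: maybe maybe maybe maybe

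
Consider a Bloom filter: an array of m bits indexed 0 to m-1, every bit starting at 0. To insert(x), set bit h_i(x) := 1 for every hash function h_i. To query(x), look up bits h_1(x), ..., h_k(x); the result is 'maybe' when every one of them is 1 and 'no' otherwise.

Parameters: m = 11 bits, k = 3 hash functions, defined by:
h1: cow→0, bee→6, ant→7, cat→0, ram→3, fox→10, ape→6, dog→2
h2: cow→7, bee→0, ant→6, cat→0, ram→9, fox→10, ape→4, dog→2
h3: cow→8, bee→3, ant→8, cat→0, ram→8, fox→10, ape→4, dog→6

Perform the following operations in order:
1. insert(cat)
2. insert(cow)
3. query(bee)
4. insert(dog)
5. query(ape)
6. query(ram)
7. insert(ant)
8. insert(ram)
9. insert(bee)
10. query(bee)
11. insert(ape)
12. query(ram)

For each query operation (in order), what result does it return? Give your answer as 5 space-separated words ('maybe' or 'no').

Answer: no no no maybe maybe

Derivation:
Start: bits=00000000000
Op 1: insert cat -> sets bits 0 -> bits=10000000000
Op 2: insert cow -> sets bits 0 7 8 -> bits=10000001100
Op 3: query bee -> checks bit0=1, bit3=0, bit6=0 (has a 0) -> no
Op 4: insert dog -> sets bits 2 6 -> bits=10100011100
Op 5: query ape -> checks bit4=0, bit6=1 (has a 0) -> no
Op 6: query ram -> checks bit3=0, bit8=1, bit9=0 (has a 0) -> no
Op 7: insert ant -> sets bits 6 7 8 -> bits=10100011100
Op 8: insert ram -> sets bits 3 8 9 -> bits=10110011110
Op 9: insert bee -> sets bits 0 3 6 -> bits=10110011110
Op 10: query bee -> checks bit0=1, bit3=1, bit6=1 (all 1) -> maybe
Op 11: insert ape -> sets bits 4 6 -> bits=10111011110
Op 12: query ram -> checks bit3=1, bit8=1, bit9=1 (all 1) -> maybe
Query results in order: no no no maybe maybe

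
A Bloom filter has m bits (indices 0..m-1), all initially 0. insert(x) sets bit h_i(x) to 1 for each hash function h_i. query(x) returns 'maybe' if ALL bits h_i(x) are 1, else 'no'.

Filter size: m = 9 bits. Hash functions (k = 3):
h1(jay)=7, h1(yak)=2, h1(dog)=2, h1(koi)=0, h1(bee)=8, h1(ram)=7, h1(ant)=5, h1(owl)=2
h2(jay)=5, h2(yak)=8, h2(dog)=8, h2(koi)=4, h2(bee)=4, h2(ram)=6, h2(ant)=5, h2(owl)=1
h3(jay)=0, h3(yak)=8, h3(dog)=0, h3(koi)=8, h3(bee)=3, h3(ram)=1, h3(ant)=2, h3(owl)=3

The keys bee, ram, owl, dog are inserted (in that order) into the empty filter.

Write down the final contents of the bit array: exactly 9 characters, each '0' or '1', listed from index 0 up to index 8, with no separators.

Answer: 111110111

Derivation:
Start: bits=000000000
After insert 'bee': sets bits 3 4 8 -> bits=000110001
After insert 'ram': sets bits 1 6 7 -> bits=010110111
After insert 'owl': sets bits 1 2 3 -> bits=011110111
After insert 'dog': sets bits 0 2 8 -> bits=111110111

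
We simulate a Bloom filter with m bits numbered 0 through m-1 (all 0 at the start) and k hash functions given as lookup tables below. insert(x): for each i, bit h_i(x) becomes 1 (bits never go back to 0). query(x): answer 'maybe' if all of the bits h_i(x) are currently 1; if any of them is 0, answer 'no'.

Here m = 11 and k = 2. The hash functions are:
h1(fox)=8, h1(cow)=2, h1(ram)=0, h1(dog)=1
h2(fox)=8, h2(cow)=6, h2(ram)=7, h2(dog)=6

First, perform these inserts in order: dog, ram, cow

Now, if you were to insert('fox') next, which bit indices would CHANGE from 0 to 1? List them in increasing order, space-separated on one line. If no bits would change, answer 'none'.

Start: bits=00000000000
After insert 'dog': sets bits 1 6 -> bits=01000010000
After insert 'ram': sets bits 0 7 -> bits=11000011000
After insert 'cow': sets bits 2 6 -> bits=11100011000
insert 'fox' would touch bits 8; currently bit8=0
Bits that are 0 among those (would change 0->1): 8

Answer: 8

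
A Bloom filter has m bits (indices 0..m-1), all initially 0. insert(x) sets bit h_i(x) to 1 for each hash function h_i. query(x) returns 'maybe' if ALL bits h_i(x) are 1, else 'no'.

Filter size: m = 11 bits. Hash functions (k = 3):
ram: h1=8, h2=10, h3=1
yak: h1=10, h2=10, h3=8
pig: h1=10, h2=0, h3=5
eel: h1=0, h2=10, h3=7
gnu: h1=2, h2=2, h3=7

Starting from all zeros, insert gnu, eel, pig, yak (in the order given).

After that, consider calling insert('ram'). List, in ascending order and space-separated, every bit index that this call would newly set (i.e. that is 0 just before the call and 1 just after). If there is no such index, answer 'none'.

Start: bits=00000000000
After insert 'gnu': sets bits 2 7 -> bits=00100001000
After insert 'eel': sets bits 0 7 10 -> bits=10100001001
After insert 'pig': sets bits 0 5 10 -> bits=10100101001
After insert 'yak': sets bits 8 10 -> bits=10100101101
insert 'ram' would touch bits 1 8 10; currently bit1=0, bit8=1, bit10=1
Bits that are 0 among those (would change 0->1): 1

Answer: 1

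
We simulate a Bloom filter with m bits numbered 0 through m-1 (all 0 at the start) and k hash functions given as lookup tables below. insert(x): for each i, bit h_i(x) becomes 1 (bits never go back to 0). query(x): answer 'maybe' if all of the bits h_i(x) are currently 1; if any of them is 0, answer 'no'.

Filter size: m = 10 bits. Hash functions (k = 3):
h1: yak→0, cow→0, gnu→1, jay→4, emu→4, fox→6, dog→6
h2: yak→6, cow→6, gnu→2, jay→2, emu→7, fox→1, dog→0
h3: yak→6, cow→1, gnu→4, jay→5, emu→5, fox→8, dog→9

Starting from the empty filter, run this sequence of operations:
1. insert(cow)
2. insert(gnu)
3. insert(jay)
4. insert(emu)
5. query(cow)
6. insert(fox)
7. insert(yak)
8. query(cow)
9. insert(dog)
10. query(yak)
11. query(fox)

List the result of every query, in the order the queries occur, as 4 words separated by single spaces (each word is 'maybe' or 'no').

Answer: maybe maybe maybe maybe

Derivation:
Start: bits=0000000000
Op 1: insert cow -> sets bits 0 1 6 -> bits=1100001000
Op 2: insert gnu -> sets bits 1 2 4 -> bits=1110101000
Op 3: insert jay -> sets bits 2 4 5 -> bits=1110111000
Op 4: insert emu -> sets bits 4 5 7 -> bits=1110111100
Op 5: query cow -> checks bit0=1, bit1=1, bit6=1 (all 1) -> maybe
Op 6: insert fox -> sets bits 1 6 8 -> bits=1110111110
Op 7: insert yak -> sets bits 0 6 -> bits=1110111110
Op 8: query cow -> checks bit0=1, bit1=1, bit6=1 (all 1) -> maybe
Op 9: insert dog -> sets bits 0 6 9 -> bits=1110111111
Op 10: query yak -> checks bit0=1, bit6=1 (all 1) -> maybe
Op 11: query fox -> checks bit1=1, bit6=1, bit8=1 (all 1) -> maybe
Query results in order: maybe maybe maybe maybe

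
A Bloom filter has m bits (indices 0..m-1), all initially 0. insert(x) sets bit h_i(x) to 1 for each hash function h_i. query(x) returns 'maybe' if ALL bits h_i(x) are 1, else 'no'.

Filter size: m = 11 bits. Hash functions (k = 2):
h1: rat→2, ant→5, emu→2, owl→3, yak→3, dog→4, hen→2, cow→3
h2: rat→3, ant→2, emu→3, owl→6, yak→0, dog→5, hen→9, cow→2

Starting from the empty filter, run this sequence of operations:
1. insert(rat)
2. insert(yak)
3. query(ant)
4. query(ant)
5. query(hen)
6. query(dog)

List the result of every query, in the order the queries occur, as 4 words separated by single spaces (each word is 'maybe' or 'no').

Start: bits=00000000000
Op 1: insert rat -> sets bits 2 3 -> bits=00110000000
Op 2: insert yak -> sets bits 0 3 -> bits=10110000000
Op 3: query ant -> checks bit2=1, bit5=0 (has a 0) -> no
Op 4: query ant -> checks bit2=1, bit5=0 (has a 0) -> no
Op 5: query hen -> checks bit2=1, bit9=0 (has a 0) -> no
Op 6: query dog -> checks bit4=0, bit5=0 (has a 0) -> no
Query results in order: no no no no

Answer: no no no no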